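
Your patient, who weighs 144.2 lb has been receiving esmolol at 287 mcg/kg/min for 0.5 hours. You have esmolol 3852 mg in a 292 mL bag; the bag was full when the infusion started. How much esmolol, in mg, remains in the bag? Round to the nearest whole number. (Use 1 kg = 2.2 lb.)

Weight = 144.2 lb ÷ 2.2 lb/kg = 65.54545 kg
Dose = 287 mcg/kg/min × 65.54545 kg = 18811.55 mcg/min
18811.55 mcg/min × 60 min/hr = 1128693 mcg/hr
Concentration = 3852 mg ÷ 292 mL = 13.19178 mg/mL = 13191.78 mcg/mL
Rate = 1128693 mcg/hr ÷ 13191.78 mcg/mL = 85.5603 mL/hr
Volume infused = 85.5603 mL/hr × 0.5 hr = 42.78015 mL
Volume remaining = 292 − 42.78015 = 249.2198 mL
Drug remaining = 249.2198 mL × 13191.78 mcg/mL = 3287654 mcg = 3287.654 mg

3288 mg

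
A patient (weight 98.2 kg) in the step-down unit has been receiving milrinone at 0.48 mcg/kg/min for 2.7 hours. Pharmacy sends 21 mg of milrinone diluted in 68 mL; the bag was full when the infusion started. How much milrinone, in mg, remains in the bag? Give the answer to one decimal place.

13.4 mg

Dose = 0.48 mcg/kg/min × 98.2 kg = 47.136 mcg/min
47.136 mcg/min × 60 min/hr = 2828.16 mcg/hr
Concentration = 21 mg ÷ 68 mL = 0.3088235 mg/mL = 308.8235 mcg/mL
Rate = 2828.16 mcg/hr ÷ 308.8235 mcg/mL = 9.157851 mL/hr
Volume infused = 9.157851 mL/hr × 2.7 hr = 24.7262 mL
Volume remaining = 68 − 24.7262 = 43.2738 mL
Drug remaining = 43.2738 mL × 308.8235 mcg/mL = 13363.97 mcg = 13.36397 mg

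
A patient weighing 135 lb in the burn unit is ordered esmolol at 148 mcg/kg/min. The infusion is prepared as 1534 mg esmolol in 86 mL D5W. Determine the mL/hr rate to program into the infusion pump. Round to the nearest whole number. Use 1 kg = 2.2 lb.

31 mL/hr

Weight = 135 lb ÷ 2.2 lb/kg = 61.36364 kg
Dose = 148 mcg/kg/min × 61.36364 kg = 9081.818 mcg/min
9081.818 mcg/min × 60 min/hr = 544909.1 mcg/hr
Concentration = 1534 mg ÷ 86 mL = 17.83721 mg/mL = 17837.21 mcg/mL
Rate = 544909.1 mcg/hr ÷ 17837.21 mcg/mL = 30.54901 mL/hr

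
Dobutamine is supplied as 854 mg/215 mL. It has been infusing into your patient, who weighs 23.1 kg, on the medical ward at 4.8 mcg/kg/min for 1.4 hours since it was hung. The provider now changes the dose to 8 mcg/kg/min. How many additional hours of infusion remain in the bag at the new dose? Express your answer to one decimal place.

76.2 hours

Initial rate:
Dose = 4.8 mcg/kg/min × 23.1 kg = 110.88 mcg/min
110.88 mcg/min × 60 min/hr = 6652.8 mcg/hr
Concentration = 854 mg ÷ 215 mL = 3.972093 mg/mL = 3972.093 mcg/mL
Rate = 6652.8 mcg/hr ÷ 3972.093 mcg/mL = 1.674885 mL/hr
Volume infused so far = 1.674885 mL/hr × 1.4 hr = 2.344839 mL
Volume remaining = 215 − 2.344839 = 212.6552 mL
New rate:
Dose = 8 mcg/kg/min × 23.1 kg = 184.8 mcg/min
184.8 mcg/min × 60 min/hr = 11088 mcg/hr
Rate = 11088 mcg/hr ÷ 3972.093 mcg/mL = 2.791475 mL/hr
Time remaining = 212.6552 mL ÷ 2.791475 mL/hr = 76.1802 hr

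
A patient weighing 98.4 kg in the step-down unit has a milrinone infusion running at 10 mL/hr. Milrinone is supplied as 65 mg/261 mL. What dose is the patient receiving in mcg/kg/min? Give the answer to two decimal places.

0.42 mcg/kg/min

Concentration = 65 mg ÷ 261 mL = 0.2490421 mg/mL = 249.0421 mcg/mL
Drug rate = 10 mL/hr × 249.0421 mcg/mL = 2490.421 mcg/hr
2490.421 mcg/hr ÷ 60 min/hr = 41.50702 mcg/min
41.50702 mcg/min ÷ 98.4 kg = 0.4218194 mcg/kg/min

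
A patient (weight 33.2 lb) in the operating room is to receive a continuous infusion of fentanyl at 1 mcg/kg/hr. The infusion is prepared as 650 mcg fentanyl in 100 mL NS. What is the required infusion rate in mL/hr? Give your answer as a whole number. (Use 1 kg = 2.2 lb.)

2 mL/hr

Weight = 33.2 lb ÷ 2.2 lb/kg = 15.09091 kg
Dose = 1 mcg/kg/hr × 15.09091 kg = 15.09091 mcg/hr
Concentration = 650 mcg ÷ 100 mL = 6.5 mcg/mL
Rate = 15.09091 mcg/hr ÷ 6.5 mcg/mL = 2.321678 mL/hr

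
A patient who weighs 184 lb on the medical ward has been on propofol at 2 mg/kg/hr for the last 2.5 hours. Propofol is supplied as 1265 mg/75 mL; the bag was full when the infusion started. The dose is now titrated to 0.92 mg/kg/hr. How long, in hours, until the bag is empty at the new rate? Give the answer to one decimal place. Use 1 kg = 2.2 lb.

11.0 hours

Initial rate:
Weight = 184 lb ÷ 2.2 lb/kg = 83.63636 kg
Dose = 2 mg/kg/hr × 83.63636 kg = 167.2727 mg/hr
Concentration = 1265 mg ÷ 75 mL = 16.86667 mg/mL
Rate = 167.2727 mg/hr ÷ 16.86667 mg/mL = 9.917355 mL/hr
Volume infused so far = 9.917355 mL/hr × 2.5 hr = 24.79339 mL
Volume remaining = 75 − 24.79339 = 50.20661 mL
New rate:
Dose = 0.92 mg/kg/hr × 83.63636 kg = 76.94545 mg/hr
Rate = 76.94545 mg/hr ÷ 16.86667 mg/mL = 4.561983 mL/hr
Time remaining = 50.20661 mL ÷ 4.561983 mL/hr = 11.00543 hr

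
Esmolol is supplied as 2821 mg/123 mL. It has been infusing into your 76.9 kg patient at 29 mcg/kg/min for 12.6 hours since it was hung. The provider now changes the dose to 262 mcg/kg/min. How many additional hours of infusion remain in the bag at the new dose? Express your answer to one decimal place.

0.9 hours

Initial rate:
Dose = 29 mcg/kg/min × 76.9 kg = 2230.1 mcg/min
2230.1 mcg/min × 60 min/hr = 133806 mcg/hr
Concentration = 2821 mg ÷ 123 mL = 22.93496 mg/mL = 22934.96 mcg/mL
Rate = 133806 mcg/hr ÷ 22934.96 mcg/mL = 5.83415 mL/hr
Volume infused so far = 5.83415 mL/hr × 12.6 hr = 73.51029 mL
Volume remaining = 123 − 73.51029 = 49.48971 mL
New rate:
Dose = 262 mcg/kg/min × 76.9 kg = 20147.8 mcg/min
20147.8 mcg/min × 60 min/hr = 1208868 mcg/hr
Rate = 1208868 mcg/hr ÷ 22934.96 mcg/mL = 52.70853 mL/hr
Time remaining = 49.48971 mL ÷ 52.70853 mL/hr = 0.9389316 hr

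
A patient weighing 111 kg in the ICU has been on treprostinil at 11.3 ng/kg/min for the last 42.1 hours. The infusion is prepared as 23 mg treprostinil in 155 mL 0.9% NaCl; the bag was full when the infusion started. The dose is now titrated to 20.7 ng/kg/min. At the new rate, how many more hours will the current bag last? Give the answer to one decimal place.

Initial rate:
Dose = 11.3 ng/kg/min × 111 kg = 1254.3 ng/min
1254.3 ng/min × 60 min/hr = 75258 ng/hr
Concentration = 23 mg ÷ 155 mL = 0.1483871 mg/mL = 148387.1 ng/mL
Rate = 75258 ng/hr ÷ 148387.1 ng/mL = 0.5071735 mL/hr
Volume infused so far = 0.5071735 mL/hr × 42.1 hr = 21.352 mL
Volume remaining = 155 − 21.352 = 133.648 mL
New rate:
Dose = 20.7 ng/kg/min × 111 kg = 2297.7 ng/min
2297.7 ng/min × 60 min/hr = 137862 ng/hr
Rate = 137862 ng/hr ÷ 148387.1 ng/mL = 0.92907 mL/hr
Time remaining = 133.648 mL ÷ 0.92907 mL/hr = 143.8514 hr

143.9 hours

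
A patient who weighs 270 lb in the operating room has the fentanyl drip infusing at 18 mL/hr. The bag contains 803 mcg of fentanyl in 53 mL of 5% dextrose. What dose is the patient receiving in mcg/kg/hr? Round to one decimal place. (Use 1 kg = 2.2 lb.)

2.2 mcg/kg/hr

Weight = 270 lb ÷ 2.2 lb/kg = 122.7273 kg
Concentration = 803 mcg ÷ 53 mL = 15.15094 mcg/mL
Drug rate = 18 mL/hr × 15.15094 mcg/mL = 272.717 mcg/hr
272.717 mcg/hr ÷ 122.7273 kg = 2.222138 mcg/kg/hr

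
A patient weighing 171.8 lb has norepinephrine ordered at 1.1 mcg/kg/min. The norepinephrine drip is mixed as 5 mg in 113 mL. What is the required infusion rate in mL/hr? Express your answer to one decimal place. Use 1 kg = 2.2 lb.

116.5 mL/hr

Weight = 171.8 lb ÷ 2.2 lb/kg = 78.09091 kg
Dose = 1.1 mcg/kg/min × 78.09091 kg = 85.9 mcg/min
85.9 mcg/min × 60 min/hr = 5154 mcg/hr
Concentration = 5 mg ÷ 113 mL = 0.04424779 mg/mL = 44.24779 mcg/mL
Rate = 5154 mcg/hr ÷ 44.24779 mcg/mL = 116.4804 mL/hr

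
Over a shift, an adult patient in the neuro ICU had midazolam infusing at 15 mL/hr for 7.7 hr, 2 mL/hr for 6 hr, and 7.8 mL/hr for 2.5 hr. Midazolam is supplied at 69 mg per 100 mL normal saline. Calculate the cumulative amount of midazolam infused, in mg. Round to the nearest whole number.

Concentration = 69 mg ÷ 100 mL = 0.69 mg/mL
Stage 1: 15 mL/hr × 7.7 hr = 115.5 mL → 115.5 mL × 0.69 mg/mL = 79.695 mg
Stage 2: 2 mL/hr × 6 hr = 12 mL → 12 mL × 0.69 mg/mL = 8.28 mg
Stage 3: 7.8 mL/hr × 2.5 hr = 19.5 mL → 19.5 mL × 0.69 mg/mL = 13.455 mg
Total = 79.695 + 8.28 + 13.455 = 101.43 mg

101 mg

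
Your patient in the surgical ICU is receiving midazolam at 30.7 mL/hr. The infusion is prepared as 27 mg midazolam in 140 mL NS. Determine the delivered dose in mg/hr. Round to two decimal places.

Concentration = 27 mg ÷ 140 mL = 0.1928571 mg/mL
Drug rate = 30.7 mL/hr × 0.1928571 mg/mL = 5.920714 mg/hr

5.92 mg/hr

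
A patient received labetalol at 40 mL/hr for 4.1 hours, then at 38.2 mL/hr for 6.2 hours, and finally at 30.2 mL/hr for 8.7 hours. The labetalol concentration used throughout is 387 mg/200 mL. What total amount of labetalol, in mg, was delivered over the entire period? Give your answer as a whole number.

1284 mg

Concentration = 387 mg ÷ 200 mL = 1.935 mg/mL
Stage 1: 40 mL/hr × 4.1 hr = 164 mL → 164 mL × 1.935 mg/mL = 317.34 mg
Stage 2: 38.2 mL/hr × 6.2 hr = 236.84 mL → 236.84 mL × 1.935 mg/mL = 458.2854 mg
Stage 3: 30.2 mL/hr × 8.7 hr = 262.74 mL → 262.74 mL × 1.935 mg/mL = 508.4019 mg
Total = 317.34 + 458.2854 + 508.4019 = 1284.027 mg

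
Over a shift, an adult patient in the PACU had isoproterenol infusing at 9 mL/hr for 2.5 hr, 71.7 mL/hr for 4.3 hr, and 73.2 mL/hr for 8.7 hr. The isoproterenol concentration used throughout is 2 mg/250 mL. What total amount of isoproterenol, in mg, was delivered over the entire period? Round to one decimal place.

7.7 mg

Concentration = 2 mg ÷ 250 mL = 0.008 mg/mL
Stage 1: 9 mL/hr × 2.5 hr = 22.5 mL → 22.5 mL × 0.008 mg/mL = 0.18 mg
Stage 2: 71.7 mL/hr × 4.3 hr = 308.31 mL → 308.31 mL × 0.008 mg/mL = 2.46648 mg
Stage 3: 73.2 mL/hr × 8.7 hr = 636.84 mL → 636.84 mL × 0.008 mg/mL = 5.09472 mg
Total = 0.18 + 2.46648 + 5.09472 = 7.7412 mg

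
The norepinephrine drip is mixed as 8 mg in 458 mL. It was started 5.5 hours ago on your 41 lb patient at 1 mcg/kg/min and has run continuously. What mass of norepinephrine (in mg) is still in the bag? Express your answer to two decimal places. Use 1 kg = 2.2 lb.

Weight = 41 lb ÷ 2.2 lb/kg = 18.63636 kg
Dose = 1 mcg/kg/min × 18.63636 kg = 18.63636 mcg/min
18.63636 mcg/min × 60 min/hr = 1118.182 mcg/hr
Concentration = 8 mg ÷ 458 mL = 0.01746725 mg/mL = 17.46725 mcg/mL
Rate = 1118.182 mcg/hr ÷ 17.46725 mcg/mL = 64.01591 mL/hr
Volume infused = 64.01591 mL/hr × 5.5 hr = 352.0875 mL
Volume remaining = 458 − 352.0875 = 105.9125 mL
Drug remaining = 105.9125 mL × 17.46725 mcg/mL = 1850 mcg = 1.85 mg

1.85 mg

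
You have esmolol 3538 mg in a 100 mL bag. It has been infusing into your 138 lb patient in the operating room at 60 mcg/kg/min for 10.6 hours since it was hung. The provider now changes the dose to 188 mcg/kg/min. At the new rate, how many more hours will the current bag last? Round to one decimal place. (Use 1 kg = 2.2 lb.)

1.6 hours

Initial rate:
Weight = 138 lb ÷ 2.2 lb/kg = 62.72727 kg
Dose = 60 mcg/kg/min × 62.72727 kg = 3763.636 mcg/min
3763.636 mcg/min × 60 min/hr = 225818.2 mcg/hr
Concentration = 3538 mg ÷ 100 mL = 35.38 mg/mL = 35380 mcg/mL
Rate = 225818.2 mcg/hr ÷ 35380 mcg/mL = 6.382651 mL/hr
Volume infused so far = 6.382651 mL/hr × 10.6 hr = 67.6561 mL
Volume remaining = 100 − 67.6561 = 32.3439 mL
New rate:
Dose = 188 mcg/kg/min × 62.72727 kg = 11792.73 mcg/min
11792.73 mcg/min × 60 min/hr = 707563.6 mcg/hr
Rate = 707563.6 mcg/hr ÷ 35380 mcg/mL = 19.99897 mL/hr
Time remaining = 32.3439 mL ÷ 19.99897 mL/hr = 1.617278 hr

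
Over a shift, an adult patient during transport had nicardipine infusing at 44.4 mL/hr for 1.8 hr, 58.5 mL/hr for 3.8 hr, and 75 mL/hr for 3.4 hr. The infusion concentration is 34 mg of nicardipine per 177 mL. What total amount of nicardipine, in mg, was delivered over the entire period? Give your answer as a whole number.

107 mg

Concentration = 34 mg ÷ 177 mL = 0.1920904 mg/mL
Stage 1: 44.4 mL/hr × 1.8 hr = 79.92 mL → 79.92 mL × 0.1920904 mg/mL = 15.35186 mg
Stage 2: 58.5 mL/hr × 3.8 hr = 222.3 mL → 222.3 mL × 0.1920904 mg/mL = 42.70169 mg
Stage 3: 75 mL/hr × 3.4 hr = 255 mL → 255 mL × 0.1920904 mg/mL = 48.98305 mg
Total = 15.35186 + 42.70169 + 48.98305 = 107.0366 mg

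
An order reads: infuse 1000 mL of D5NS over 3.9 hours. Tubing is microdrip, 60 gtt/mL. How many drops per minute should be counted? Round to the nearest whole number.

1000 mL ÷ (3.9 hr × 60 = 234 min) = 4.273504 mL/min
4.273504 mL/min × 60 gtt/mL = 256.4103 gtt/min

256 gtt/min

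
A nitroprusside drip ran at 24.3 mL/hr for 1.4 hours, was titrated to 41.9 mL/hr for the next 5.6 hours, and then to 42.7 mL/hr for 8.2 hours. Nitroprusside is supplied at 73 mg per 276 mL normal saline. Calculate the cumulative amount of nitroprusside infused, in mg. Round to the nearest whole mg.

164 mg

Concentration = 73 mg ÷ 276 mL = 0.2644928 mg/mL
Stage 1: 24.3 mL/hr × 1.4 hr = 34.02 mL → 34.02 mL × 0.2644928 mg/mL = 8.998043 mg
Stage 2: 41.9 mL/hr × 5.6 hr = 234.64 mL → 234.64 mL × 0.2644928 mg/mL = 62.06058 mg
Stage 3: 42.7 mL/hr × 8.2 hr = 350.14 mL → 350.14 mL × 0.2644928 mg/mL = 92.60949 mg
Total = 8.998043 + 62.06058 + 92.60949 = 163.6681 mg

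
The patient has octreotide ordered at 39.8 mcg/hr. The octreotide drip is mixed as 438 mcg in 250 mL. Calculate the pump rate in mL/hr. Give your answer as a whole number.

23 mL/hr

Concentration = 438 mcg ÷ 250 mL = 1.752 mcg/mL
Rate = 39.8 mcg/hr ÷ 1.752 mcg/mL = 22.71689 mL/hr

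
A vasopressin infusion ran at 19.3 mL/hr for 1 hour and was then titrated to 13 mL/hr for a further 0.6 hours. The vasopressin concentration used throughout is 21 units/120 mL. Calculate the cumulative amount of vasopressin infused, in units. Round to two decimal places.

4.74 units

Concentration = 21 units ÷ 120 mL = 0.175 units/mL
Stage 1: 19.3 mL/hr × 1 hr = 19.3 mL → 19.3 mL × 0.175 units/mL = 3.3775 units
Stage 2: 13 mL/hr × 0.6 hr = 7.8 mL → 7.8 mL × 0.175 units/mL = 1.365 units
Total = 3.3775 + 1.365 = 4.7425 units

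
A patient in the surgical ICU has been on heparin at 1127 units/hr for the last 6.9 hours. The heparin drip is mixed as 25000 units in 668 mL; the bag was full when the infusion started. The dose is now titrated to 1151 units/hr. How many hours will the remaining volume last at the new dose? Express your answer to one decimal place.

Initial rate:
Concentration = 25000 units ÷ 668 mL = 37.42515 units/mL
Rate = 1127 units/hr ÷ 37.42515 units/mL = 30.11344 mL/hr
Volume infused so far = 30.11344 mL/hr × 6.9 hr = 207.7827 mL
Volume remaining = 668 − 207.7827 = 460.2173 mL
New rate:
Rate = 1151 units/hr ÷ 37.42515 units/mL = 30.75472 mL/hr
Time remaining = 460.2173 mL ÷ 30.75472 mL/hr = 14.96412 hr

15.0 hours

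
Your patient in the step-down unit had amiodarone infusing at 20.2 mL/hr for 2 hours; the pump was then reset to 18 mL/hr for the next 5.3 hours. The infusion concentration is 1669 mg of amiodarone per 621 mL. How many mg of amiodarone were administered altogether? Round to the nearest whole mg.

365 mg

Concentration = 1669 mg ÷ 621 mL = 2.687601 mg/mL
Stage 1: 20.2 mL/hr × 2 hr = 40.4 mL → 40.4 mL × 2.687601 mg/mL = 108.5791 mg
Stage 2: 18 mL/hr × 5.3 hr = 95.4 mL → 95.4 mL × 2.687601 mg/mL = 256.3971 mg
Total = 108.5791 + 256.3971 = 364.9762 mg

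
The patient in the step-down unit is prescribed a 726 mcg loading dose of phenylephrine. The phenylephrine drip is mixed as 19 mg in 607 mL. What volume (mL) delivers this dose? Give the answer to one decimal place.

Concentration = 19 mg ÷ 607 mL = 0.03130148 mg/mL = 31.30148 mcg/mL
Volume = 726 mcg ÷ 31.30148 mcg/mL = 23.19379 mL

23.2 mL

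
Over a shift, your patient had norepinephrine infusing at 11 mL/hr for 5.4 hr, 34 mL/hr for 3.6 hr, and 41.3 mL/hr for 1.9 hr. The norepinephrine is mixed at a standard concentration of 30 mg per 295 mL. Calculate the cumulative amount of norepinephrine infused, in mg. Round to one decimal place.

Concentration = 30 mg ÷ 295 mL = 0.1016949 mg/mL
Stage 1: 11 mL/hr × 5.4 hr = 59.4 mL → 59.4 mL × 0.1016949 mg/mL = 6.040678 mg
Stage 2: 34 mL/hr × 3.6 hr = 122.4 mL → 122.4 mL × 0.1016949 mg/mL = 12.44746 mg
Stage 3: 41.3 mL/hr × 1.9 hr = 78.47 mL → 78.47 mL × 0.1016949 mg/mL = 7.98 mg
Total = 6.040678 + 12.44746 + 7.98 = 26.46814 mg

26.5 mg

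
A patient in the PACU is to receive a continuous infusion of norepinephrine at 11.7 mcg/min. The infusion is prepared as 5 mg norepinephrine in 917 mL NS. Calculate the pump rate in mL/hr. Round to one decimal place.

11.7 mcg/min × 60 min/hr = 702 mcg/hr
Concentration = 5 mg ÷ 917 mL = 0.005452563 mg/mL = 5.452563 mcg/mL
Rate = 702 mcg/hr ÷ 5.452563 mcg/mL = 128.7468 mL/hr

128.7 mL/hr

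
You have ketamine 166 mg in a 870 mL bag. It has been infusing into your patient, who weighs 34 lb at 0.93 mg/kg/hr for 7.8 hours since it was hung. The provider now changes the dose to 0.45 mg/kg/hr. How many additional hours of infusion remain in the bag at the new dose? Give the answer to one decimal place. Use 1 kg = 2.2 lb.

7.7 hours

Initial rate:
Weight = 34 lb ÷ 2.2 lb/kg = 15.45455 kg
Dose = 0.93 mg/kg/hr × 15.45455 kg = 14.37273 mg/hr
Concentration = 166 mg ÷ 870 mL = 0.1908046 mg/mL
Rate = 14.37273 mg/hr ÷ 0.1908046 mg/mL = 75.32694 mL/hr
Volume infused so far = 75.32694 mL/hr × 7.8 hr = 587.5502 mL
Volume remaining = 870 − 587.5502 = 282.4498 mL
New rate:
Dose = 0.45 mg/kg/hr × 15.45455 kg = 6.954545 mg/hr
Rate = 6.954545 mg/hr ÷ 0.1908046 mg/mL = 36.44852 mL/hr
Time remaining = 282.4498 mL ÷ 36.44852 mL/hr = 7.749281 hr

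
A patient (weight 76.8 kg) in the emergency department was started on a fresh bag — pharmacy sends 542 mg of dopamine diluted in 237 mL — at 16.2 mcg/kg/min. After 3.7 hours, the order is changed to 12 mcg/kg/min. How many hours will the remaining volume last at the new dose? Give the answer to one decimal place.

Initial rate:
Dose = 16.2 mcg/kg/min × 76.8 kg = 1244.16 mcg/min
1244.16 mcg/min × 60 min/hr = 74649.6 mcg/hr
Concentration = 542 mg ÷ 237 mL = 2.28692 mg/mL = 2286.92 mcg/mL
Rate = 74649.6 mcg/hr ÷ 2286.92 mcg/mL = 32.64198 mL/hr
Volume infused so far = 32.64198 mL/hr × 3.7 hr = 120.7753 mL
Volume remaining = 237 − 120.7753 = 116.2247 mL
New rate:
Dose = 12 mcg/kg/min × 76.8 kg = 921.6 mcg/min
921.6 mcg/min × 60 min/hr = 55296 mcg/hr
Rate = 55296 mcg/hr ÷ 2286.92 mcg/mL = 24.17925 mL/hr
Time remaining = 116.2247 mL ÷ 24.17925 mL/hr = 4.806794 hr

4.8 hours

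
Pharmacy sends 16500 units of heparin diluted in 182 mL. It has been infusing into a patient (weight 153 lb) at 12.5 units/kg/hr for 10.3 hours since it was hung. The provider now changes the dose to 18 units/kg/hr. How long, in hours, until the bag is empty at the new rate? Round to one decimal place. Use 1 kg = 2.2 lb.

6.0 hours

Initial rate:
Weight = 153 lb ÷ 2.2 lb/kg = 69.54545 kg
Dose = 12.5 units/kg/hr × 69.54545 kg = 869.3182 units/hr
Concentration = 16500 units ÷ 182 mL = 90.65934 units/mL
Rate = 869.3182 units/hr ÷ 90.65934 units/mL = 9.588843 mL/hr
Volume infused so far = 9.588843 mL/hr × 10.3 hr = 98.76508 mL
Volume remaining = 182 − 98.76508 = 83.23492 mL
New rate:
Dose = 18 units/kg/hr × 69.54545 kg = 1251.818 units/hr
Rate = 1251.818 units/hr ÷ 90.65934 units/mL = 13.80793 mL/hr
Time remaining = 83.23492 mL ÷ 13.80793 mL/hr = 6.02805 hr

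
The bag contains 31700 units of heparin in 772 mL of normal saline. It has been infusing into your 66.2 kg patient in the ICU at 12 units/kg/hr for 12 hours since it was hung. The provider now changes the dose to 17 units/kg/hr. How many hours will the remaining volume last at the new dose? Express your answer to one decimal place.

19.7 hours

Initial rate:
Dose = 12 units/kg/hr × 66.2 kg = 794.4 units/hr
Concentration = 31700 units ÷ 772 mL = 41.06218 units/mL
Rate = 794.4 units/hr ÷ 41.06218 units/mL = 19.34627 mL/hr
Volume infused so far = 19.34627 mL/hr × 12 hr = 232.1553 mL
Volume remaining = 772 − 232.1553 = 539.8447 mL
New rate:
Dose = 17 units/kg/hr × 66.2 kg = 1125.4 units/hr
Rate = 1125.4 units/hr ÷ 41.06218 units/mL = 27.40722 mL/hr
Time remaining = 539.8447 mL ÷ 27.40722 mL/hr = 19.69717 hr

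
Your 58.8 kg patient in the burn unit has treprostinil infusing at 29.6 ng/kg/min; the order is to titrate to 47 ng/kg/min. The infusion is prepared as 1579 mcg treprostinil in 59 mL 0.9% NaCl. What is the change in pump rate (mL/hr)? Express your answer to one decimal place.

At the current dose:
Dose = 29.6 ng/kg/min × 58.8 kg = 1740.48 ng/min
1740.48 ng/min × 60 min/hr = 104428.8 ng/hr
Concentration = 1579 mcg ÷ 59 mL = 26.76271 mcg/mL = 26762.71 ng/mL
Rate = 104428.8 ng/hr ÷ 26762.71 ng/mL = 3.902026 mL/hr
At the new dose:
Dose = 47 ng/kg/min × 58.8 kg = 2763.6 ng/min
2763.6 ng/min × 60 min/hr = 165816 ng/hr
Rate = 165816 ng/hr ÷ 26762.71 ng/mL = 6.195785 mL/hr
Change = 6.195785 − 3.902026 = 2.293759 mL/hr → 2.293759 mL/hr increase

2.3 mL/hr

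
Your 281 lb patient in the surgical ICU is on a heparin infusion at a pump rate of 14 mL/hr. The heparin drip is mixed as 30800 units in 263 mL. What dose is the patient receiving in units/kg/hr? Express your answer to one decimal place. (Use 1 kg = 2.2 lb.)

12.8 units/kg/hr

Weight = 281 lb ÷ 2.2 lb/kg = 127.7273 kg
Concentration = 30800 units ÷ 263 mL = 117.1103 units/mL
Drug rate = 14 mL/hr × 117.1103 units/mL = 1639.544 units/hr
1639.544 units/hr ÷ 127.7273 kg = 12.83629 units/kg/hr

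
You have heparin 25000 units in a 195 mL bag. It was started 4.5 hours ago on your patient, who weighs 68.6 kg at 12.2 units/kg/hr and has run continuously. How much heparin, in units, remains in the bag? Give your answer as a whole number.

21234 units

Dose = 12.2 units/kg/hr × 68.6 kg = 836.92 units/hr
Concentration = 25000 units ÷ 195 mL = 128.2051 units/mL
Rate = 836.92 units/hr ÷ 128.2051 units/mL = 6.527976 mL/hr
Volume infused = 6.527976 mL/hr × 4.5 hr = 29.37589 mL
Volume remaining = 195 − 29.37589 = 165.6241 mL
Drug remaining = 165.6241 mL × 128.2051 units/mL = 21233.86 units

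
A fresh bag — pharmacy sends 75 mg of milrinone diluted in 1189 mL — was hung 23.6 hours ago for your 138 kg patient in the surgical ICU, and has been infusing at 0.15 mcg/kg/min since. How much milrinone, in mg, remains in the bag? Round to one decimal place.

Dose = 0.15 mcg/kg/min × 138 kg = 20.7 mcg/min
20.7 mcg/min × 60 min/hr = 1242 mcg/hr
Concentration = 75 mg ÷ 1189 mL = 0.06307822 mg/mL = 63.07822 mcg/mL
Rate = 1242 mcg/hr ÷ 63.07822 mcg/mL = 19.68984 mL/hr
Volume infused = 19.68984 mL/hr × 23.6 hr = 464.6802 mL
Volume remaining = 1189 − 464.6802 = 724.3198 mL
Drug remaining = 724.3198 mL × 63.07822 mcg/mL = 45688.8 mcg = 45.6888 mg

45.7 mg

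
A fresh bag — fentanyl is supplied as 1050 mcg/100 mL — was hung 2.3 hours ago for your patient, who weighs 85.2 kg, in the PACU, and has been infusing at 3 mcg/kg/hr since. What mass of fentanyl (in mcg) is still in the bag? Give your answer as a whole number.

462 mcg

Dose = 3 mcg/kg/hr × 85.2 kg = 255.6 mcg/hr
Concentration = 1050 mcg ÷ 100 mL = 10.5 mcg/mL
Rate = 255.6 mcg/hr ÷ 10.5 mcg/mL = 24.34286 mL/hr
Volume infused = 24.34286 mL/hr × 2.3 hr = 55.98857 mL
Volume remaining = 100 − 55.98857 = 44.01143 mL
Drug remaining = 44.01143 mL × 10.5 mcg/mL = 462.12 mcg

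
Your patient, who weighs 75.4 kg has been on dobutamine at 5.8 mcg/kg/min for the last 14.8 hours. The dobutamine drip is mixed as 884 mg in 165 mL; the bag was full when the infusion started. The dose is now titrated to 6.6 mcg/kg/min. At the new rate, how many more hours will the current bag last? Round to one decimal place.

16.6 hours

Initial rate:
Dose = 5.8 mcg/kg/min × 75.4 kg = 437.32 mcg/min
437.32 mcg/min × 60 min/hr = 26239.2 mcg/hr
Concentration = 884 mg ÷ 165 mL = 5.357576 mg/mL = 5357.576 mcg/mL
Rate = 26239.2 mcg/hr ÷ 5357.576 mcg/mL = 4.897588 mL/hr
Volume infused so far = 4.897588 mL/hr × 14.8 hr = 72.48431 mL
Volume remaining = 165 − 72.48431 = 92.51569 mL
New rate:
Dose = 6.6 mcg/kg/min × 75.4 kg = 497.64 mcg/min
497.64 mcg/min × 60 min/hr = 29858.4 mcg/hr
Rate = 29858.4 mcg/hr ÷ 5357.576 mcg/mL = 5.573118 mL/hr
Time remaining = 92.51569 mL ÷ 5.573118 mL/hr = 16.60035 hr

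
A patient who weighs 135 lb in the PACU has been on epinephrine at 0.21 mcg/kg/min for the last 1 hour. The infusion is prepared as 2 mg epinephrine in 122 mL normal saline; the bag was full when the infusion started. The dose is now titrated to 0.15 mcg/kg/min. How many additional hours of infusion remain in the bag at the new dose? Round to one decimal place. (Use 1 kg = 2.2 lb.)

2.2 hours

Initial rate:
Weight = 135 lb ÷ 2.2 lb/kg = 61.36364 kg
Dose = 0.21 mcg/kg/min × 61.36364 kg = 12.88636 mcg/min
12.88636 mcg/min × 60 min/hr = 773.1818 mcg/hr
Concentration = 2 mg ÷ 122 mL = 0.01639344 mg/mL = 16.39344 mcg/mL
Rate = 773.1818 mcg/hr ÷ 16.39344 mcg/mL = 47.16409 mL/hr
Volume infused so far = 47.16409 mL/hr × 1 hr = 47.16409 mL
Volume remaining = 122 − 47.16409 = 74.83591 mL
New rate:
Dose = 0.15 mcg/kg/min × 61.36364 kg = 9.204545 mcg/min
9.204545 mcg/min × 60 min/hr = 552.2727 mcg/hr
Rate = 552.2727 mcg/hr ÷ 16.39344 mcg/mL = 33.68864 mL/hr
Time remaining = 74.83591 mL ÷ 33.68864 mL/hr = 2.221399 hr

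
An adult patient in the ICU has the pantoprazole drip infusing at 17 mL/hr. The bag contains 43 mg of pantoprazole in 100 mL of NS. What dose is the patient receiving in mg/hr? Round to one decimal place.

Concentration = 43 mg ÷ 100 mL = 0.43 mg/mL
Drug rate = 17 mL/hr × 0.43 mg/mL = 7.31 mg/hr

7.3 mg/hr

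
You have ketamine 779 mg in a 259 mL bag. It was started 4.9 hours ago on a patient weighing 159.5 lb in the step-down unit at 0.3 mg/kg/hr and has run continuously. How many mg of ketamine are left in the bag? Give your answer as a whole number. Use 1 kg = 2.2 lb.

672 mg

Weight = 159.5 lb ÷ 2.2 lb/kg = 72.5 kg
Dose = 0.3 mg/kg/hr × 72.5 kg = 21.75 mg/hr
Concentration = 779 mg ÷ 259 mL = 3.007722 mg/mL
Rate = 21.75 mg/hr ÷ 3.007722 mg/mL = 7.231386 mL/hr
Volume infused = 7.231386 mL/hr × 4.9 hr = 35.43379 mL
Volume remaining = 259 − 35.43379 = 223.5662 mL
Drug remaining = 223.5662 mL × 3.007722 mg/mL = 672.425 mg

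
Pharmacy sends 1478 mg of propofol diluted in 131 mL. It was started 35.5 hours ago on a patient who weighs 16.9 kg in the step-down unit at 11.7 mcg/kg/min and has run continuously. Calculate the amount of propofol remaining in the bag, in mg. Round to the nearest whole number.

Dose = 11.7 mcg/kg/min × 16.9 kg = 197.73 mcg/min
197.73 mcg/min × 60 min/hr = 11863.8 mcg/hr
Concentration = 1478 mg ÷ 131 mL = 11.28244 mg/mL = 11282.44 mcg/mL
Rate = 11863.8 mcg/hr ÷ 11282.44 mcg/mL = 1.051528 mL/hr
Volume infused = 1.051528 mL/hr × 35.5 hr = 37.32923 mL
Volume remaining = 131 − 37.32923 = 93.67077 mL
Drug remaining = 93.67077 mL × 11282.44 mcg/mL = 1056835 mcg = 1056.835 mg

1057 mg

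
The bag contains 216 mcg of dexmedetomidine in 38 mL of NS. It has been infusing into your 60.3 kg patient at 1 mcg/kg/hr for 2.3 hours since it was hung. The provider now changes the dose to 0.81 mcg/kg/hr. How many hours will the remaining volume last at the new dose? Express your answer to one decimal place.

Initial rate:
Dose = 1 mcg/kg/hr × 60.3 kg = 60.3 mcg/hr
Concentration = 216 mcg ÷ 38 mL = 5.684211 mcg/mL
Rate = 60.3 mcg/hr ÷ 5.684211 mcg/mL = 10.60833 mL/hr
Volume infused so far = 10.60833 mL/hr × 2.3 hr = 24.39917 mL
Volume remaining = 38 − 24.39917 = 13.60083 mL
New rate:
Dose = 0.81 mcg/kg/hr × 60.3 kg = 48.843 mcg/hr
Rate = 48.843 mcg/hr ÷ 5.684211 mcg/mL = 8.59275 mL/hr
Time remaining = 13.60083 mL ÷ 8.59275 mL/hr = 1.582827 hr

1.6 hours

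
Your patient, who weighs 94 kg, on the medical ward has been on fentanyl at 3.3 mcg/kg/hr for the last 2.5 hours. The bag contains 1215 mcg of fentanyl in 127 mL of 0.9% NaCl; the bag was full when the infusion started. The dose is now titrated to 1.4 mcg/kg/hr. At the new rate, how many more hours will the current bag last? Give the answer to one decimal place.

Initial rate:
Dose = 3.3 mcg/kg/hr × 94 kg = 310.2 mcg/hr
Concentration = 1215 mcg ÷ 127 mL = 9.566929 mcg/mL
Rate = 310.2 mcg/hr ÷ 9.566929 mcg/mL = 32.4242 mL/hr
Volume infused so far = 32.4242 mL/hr × 2.5 hr = 81.06049 mL
Volume remaining = 127 − 81.06049 = 45.93951 mL
New rate:
Dose = 1.4 mcg/kg/hr × 94 kg = 131.6 mcg/hr
Rate = 131.6 mcg/hr ÷ 9.566929 mcg/mL = 13.75572 mL/hr
Time remaining = 45.93951 mL ÷ 13.75572 mL/hr = 3.339666 hr

3.3 hours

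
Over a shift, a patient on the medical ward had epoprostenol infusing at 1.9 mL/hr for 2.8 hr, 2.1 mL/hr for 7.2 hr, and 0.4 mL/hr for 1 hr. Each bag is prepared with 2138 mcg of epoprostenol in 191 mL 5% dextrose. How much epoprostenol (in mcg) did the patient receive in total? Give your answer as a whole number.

233 mcg

Concentration = 2138 mcg ÷ 191 mL = 11.19372 mcg/mL
Stage 1: 1.9 mL/hr × 2.8 hr = 5.32 mL → 5.32 mL × 11.19372 mcg/mL = 59.55058 mcg
Stage 2: 2.1 mL/hr × 7.2 hr = 15.12 mL → 15.12 mL × 11.19372 mcg/mL = 169.249 mcg
Stage 3: 0.4 mL/hr × 1 hr = 0.4 mL → 0.4 mL × 11.19372 mcg/mL = 4.477487 mcg
Total = 59.55058 + 169.249 + 4.477487 = 233.2771 mcg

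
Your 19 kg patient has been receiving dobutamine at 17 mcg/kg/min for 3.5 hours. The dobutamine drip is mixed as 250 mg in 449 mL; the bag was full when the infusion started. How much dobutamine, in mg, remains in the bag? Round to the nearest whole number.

182 mg

Dose = 17 mcg/kg/min × 19 kg = 323 mcg/min
323 mcg/min × 60 min/hr = 19380 mcg/hr
Concentration = 250 mg ÷ 449 mL = 0.5567929 mg/mL = 556.7929 mcg/mL
Rate = 19380 mcg/hr ÷ 556.7929 mcg/mL = 34.80648 mL/hr
Volume infused = 34.80648 mL/hr × 3.5 hr = 121.8227 mL
Volume remaining = 449 − 121.8227 = 327.1773 mL
Drug remaining = 327.1773 mL × 556.7929 mcg/mL = 182170 mcg = 182.17 mg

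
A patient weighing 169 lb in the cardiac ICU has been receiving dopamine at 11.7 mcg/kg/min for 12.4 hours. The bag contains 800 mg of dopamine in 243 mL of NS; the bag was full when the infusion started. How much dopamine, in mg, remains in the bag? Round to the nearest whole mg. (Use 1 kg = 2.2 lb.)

131 mg

Weight = 169 lb ÷ 2.2 lb/kg = 76.81818 kg
Dose = 11.7 mcg/kg/min × 76.81818 kg = 898.7727 mcg/min
898.7727 mcg/min × 60 min/hr = 53926.36 mcg/hr
Concentration = 800 mg ÷ 243 mL = 3.292181 mg/mL = 3292.181 mcg/mL
Rate = 53926.36 mcg/hr ÷ 3292.181 mcg/mL = 16.38013 mL/hr
Volume infused = 16.38013 mL/hr × 12.4 hr = 203.1136 mL
Volume remaining = 243 − 203.1136 = 39.88635 mL
Drug remaining = 39.88635 mL × 3292.181 mcg/mL = 131313.1 mcg = 131.3131 mg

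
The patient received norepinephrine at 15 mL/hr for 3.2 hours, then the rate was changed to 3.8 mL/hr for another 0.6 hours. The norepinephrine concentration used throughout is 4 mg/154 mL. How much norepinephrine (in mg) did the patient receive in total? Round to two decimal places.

Concentration = 4 mg ÷ 154 mL = 0.02597403 mg/mL
Stage 1: 15 mL/hr × 3.2 hr = 48 mL → 48 mL × 0.02597403 mg/mL = 1.246753 mg
Stage 2: 3.8 mL/hr × 0.6 hr = 2.28 mL → 2.28 mL × 0.02597403 mg/mL = 0.05922078 mg
Total = 1.246753 + 0.05922078 = 1.305974 mg

1.31 mg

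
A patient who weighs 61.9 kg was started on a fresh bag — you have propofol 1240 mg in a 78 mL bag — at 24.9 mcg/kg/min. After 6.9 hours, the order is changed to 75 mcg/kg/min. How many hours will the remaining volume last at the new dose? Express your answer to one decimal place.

Initial rate:
Dose = 24.9 mcg/kg/min × 61.9 kg = 1541.31 mcg/min
1541.31 mcg/min × 60 min/hr = 92478.6 mcg/hr
Concentration = 1240 mg ÷ 78 mL = 15.89744 mg/mL = 15897.44 mcg/mL
Rate = 92478.6 mcg/hr ÷ 15897.44 mcg/mL = 5.817202 mL/hr
Volume infused so far = 5.817202 mL/hr × 6.9 hr = 40.1387 mL
Volume remaining = 78 − 40.1387 = 37.8613 mL
New rate:
Dose = 75 mcg/kg/min × 61.9 kg = 4642.5 mcg/min
4642.5 mcg/min × 60 min/hr = 278550 mcg/hr
Rate = 278550 mcg/hr ÷ 15897.44 mcg/mL = 17.52169 mL/hr
Time remaining = 37.8613 mL ÷ 17.52169 mL/hr = 2.160824 hr

2.2 hours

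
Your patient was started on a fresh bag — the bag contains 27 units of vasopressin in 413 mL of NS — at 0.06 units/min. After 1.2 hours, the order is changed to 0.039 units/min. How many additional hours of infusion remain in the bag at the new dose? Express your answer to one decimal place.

9.7 hours

Initial rate:
0.06 units/min × 60 min/hr = 3.6 units/hr
Concentration = 27 units ÷ 413 mL = 0.0653753 units/mL
Rate = 3.6 units/hr ÷ 0.0653753 units/mL = 55.06667 mL/hr
Volume infused so far = 55.06667 mL/hr × 1.2 hr = 66.08 mL
Volume remaining = 413 − 66.08 = 346.92 mL
New rate:
0.039 units/min × 60 min/hr = 2.34 units/hr
Rate = 2.34 units/hr ÷ 0.0653753 units/mL = 35.79333 mL/hr
Time remaining = 346.92 mL ÷ 35.79333 mL/hr = 9.692308 hr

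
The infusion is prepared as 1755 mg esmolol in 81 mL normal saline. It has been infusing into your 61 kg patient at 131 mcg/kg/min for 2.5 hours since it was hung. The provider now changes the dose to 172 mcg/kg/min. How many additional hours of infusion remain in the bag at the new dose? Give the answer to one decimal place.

0.9 hours

Initial rate:
Dose = 131 mcg/kg/min × 61 kg = 7991 mcg/min
7991 mcg/min × 60 min/hr = 479460 mcg/hr
Concentration = 1755 mg ÷ 81 mL = 21.66667 mg/mL = 21666.67 mcg/mL
Rate = 479460 mcg/hr ÷ 21666.67 mcg/mL = 22.12892 mL/hr
Volume infused so far = 22.12892 mL/hr × 2.5 hr = 55.32231 mL
Volume remaining = 81 − 55.32231 = 25.67769 mL
New rate:
Dose = 172 mcg/kg/min × 61 kg = 10492 mcg/min
10492 mcg/min × 60 min/hr = 629520 mcg/hr
Rate = 629520 mcg/hr ÷ 21666.67 mcg/mL = 29.05477 mL/hr
Time remaining = 25.67769 mL ÷ 29.05477 mL/hr = 0.8837686 hr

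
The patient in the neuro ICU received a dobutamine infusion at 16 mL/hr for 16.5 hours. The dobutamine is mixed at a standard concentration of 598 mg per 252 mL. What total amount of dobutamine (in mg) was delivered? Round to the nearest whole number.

626 mg

Concentration = 598 mg ÷ 252 mL = 2.373016 mg/mL = 2373.016 mcg/mL
Drug rate = 16 mL/hr × 2373.016 mcg/mL = 37968.25 mcg/hr
Total = 37968.25 mcg/hr × 16.5 hr = 626476.2 mcg = 626.4762 mg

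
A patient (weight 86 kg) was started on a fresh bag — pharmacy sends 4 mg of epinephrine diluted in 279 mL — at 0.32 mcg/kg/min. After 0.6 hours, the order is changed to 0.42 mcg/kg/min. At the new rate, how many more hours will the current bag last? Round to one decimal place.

1.4 hours

Initial rate:
Dose = 0.32 mcg/kg/min × 86 kg = 27.52 mcg/min
27.52 mcg/min × 60 min/hr = 1651.2 mcg/hr
Concentration = 4 mg ÷ 279 mL = 0.01433692 mg/mL = 14.33692 mcg/mL
Rate = 1651.2 mcg/hr ÷ 14.33692 mcg/mL = 115.1712 mL/hr
Volume infused so far = 115.1712 mL/hr × 0.6 hr = 69.10272 mL
Volume remaining = 279 − 69.10272 = 209.8973 mL
New rate:
Dose = 0.42 mcg/kg/min × 86 kg = 36.12 mcg/min
36.12 mcg/min × 60 min/hr = 2167.2 mcg/hr
Rate = 2167.2 mcg/hr ÷ 14.33692 mcg/mL = 151.1622 mL/hr
Time remaining = 209.8973 mL ÷ 151.1622 mL/hr = 1.388557 hr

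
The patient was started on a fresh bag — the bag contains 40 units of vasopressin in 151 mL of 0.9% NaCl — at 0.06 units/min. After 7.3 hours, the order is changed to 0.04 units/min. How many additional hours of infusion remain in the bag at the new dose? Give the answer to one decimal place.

5.7 hours

Initial rate:
0.06 units/min × 60 min/hr = 3.6 units/hr
Concentration = 40 units ÷ 151 mL = 0.2649007 units/mL
Rate = 3.6 units/hr ÷ 0.2649007 units/mL = 13.59 mL/hr
Volume infused so far = 13.59 mL/hr × 7.3 hr = 99.207 mL
Volume remaining = 151 − 99.207 = 51.793 mL
New rate:
0.04 units/min × 60 min/hr = 2.4 units/hr
Rate = 2.4 units/hr ÷ 0.2649007 units/mL = 9.06 mL/hr
Time remaining = 51.793 mL ÷ 9.06 mL/hr = 5.716667 hr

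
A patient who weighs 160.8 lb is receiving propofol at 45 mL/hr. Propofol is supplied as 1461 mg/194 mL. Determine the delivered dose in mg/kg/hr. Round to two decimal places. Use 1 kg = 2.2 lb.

Weight = 160.8 lb ÷ 2.2 lb/kg = 73.09091 kg
Concentration = 1461 mg ÷ 194 mL = 7.530928 mg/mL
Drug rate = 45 mL/hr × 7.530928 mg/mL = 338.8918 mg/hr
338.8918 mg/hr ÷ 73.09091 kg = 4.636579 mg/kg/hr

4.64 mg/kg/hr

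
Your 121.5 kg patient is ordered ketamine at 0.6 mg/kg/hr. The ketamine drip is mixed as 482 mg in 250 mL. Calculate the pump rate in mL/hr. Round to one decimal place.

Dose = 0.6 mg/kg/hr × 121.5 kg = 72.9 mg/hr
Concentration = 482 mg ÷ 250 mL = 1.928 mg/mL
Rate = 72.9 mg/hr ÷ 1.928 mg/mL = 37.8112 mL/hr

37.8 mL/hr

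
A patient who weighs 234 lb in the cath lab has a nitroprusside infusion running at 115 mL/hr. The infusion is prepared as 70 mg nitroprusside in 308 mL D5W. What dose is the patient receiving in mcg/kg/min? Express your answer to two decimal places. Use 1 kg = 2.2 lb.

Weight = 234 lb ÷ 2.2 lb/kg = 106.3636 kg
Concentration = 70 mg ÷ 308 mL = 0.2272727 mg/mL = 227.2727 mcg/mL
Drug rate = 115 mL/hr × 227.2727 mcg/mL = 26136.36 mcg/hr
26136.36 mcg/hr ÷ 60 min/hr = 435.6061 mcg/min
435.6061 mcg/min ÷ 106.3636 kg = 4.095442 mcg/kg/min

4.10 mcg/kg/min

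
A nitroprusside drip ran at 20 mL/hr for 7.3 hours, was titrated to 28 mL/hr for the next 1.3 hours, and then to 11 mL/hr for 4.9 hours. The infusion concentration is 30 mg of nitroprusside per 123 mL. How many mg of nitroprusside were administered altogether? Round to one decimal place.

Concentration = 30 mg ÷ 123 mL = 0.2439024 mg/mL
Stage 1: 20 mL/hr × 7.3 hr = 146 mL → 146 mL × 0.2439024 mg/mL = 35.60976 mg
Stage 2: 28 mL/hr × 1.3 hr = 36.4 mL → 36.4 mL × 0.2439024 mg/mL = 8.878049 mg
Stage 3: 11 mL/hr × 4.9 hr = 53.9 mL → 53.9 mL × 0.2439024 mg/mL = 13.14634 mg
Total = 35.60976 + 8.878049 + 13.14634 = 57.63415 mg

57.6 mg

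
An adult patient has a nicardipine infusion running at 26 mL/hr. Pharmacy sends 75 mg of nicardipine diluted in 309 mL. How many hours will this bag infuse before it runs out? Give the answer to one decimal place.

Duration = 309 mL ÷ 26 mL/hr = 11.88462 hr

11.9 hours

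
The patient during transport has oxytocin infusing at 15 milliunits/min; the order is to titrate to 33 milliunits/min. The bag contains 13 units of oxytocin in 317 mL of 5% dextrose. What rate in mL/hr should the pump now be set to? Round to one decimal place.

33 milliunits/min × 60 min/hr = 1980 milliunits/hr
Concentration = 13 units ÷ 317 mL = 0.04100946 units/mL = 41.00946 milliunits/mL
Rate = 1980 milliunits/hr ÷ 41.00946 milliunits/mL = 48.28154 mL/hr

48.3 mL/hr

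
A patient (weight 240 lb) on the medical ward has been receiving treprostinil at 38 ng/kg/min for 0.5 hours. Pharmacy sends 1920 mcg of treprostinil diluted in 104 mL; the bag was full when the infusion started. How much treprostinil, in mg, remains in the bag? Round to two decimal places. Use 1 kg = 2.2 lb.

Weight = 240 lb ÷ 2.2 lb/kg = 109.0909 kg
Dose = 38 ng/kg/min × 109.0909 kg = 4145.455 ng/min
4145.455 ng/min × 60 min/hr = 248727.3 ng/hr
Concentration = 1920 mcg ÷ 104 mL = 18.46154 mcg/mL = 18461.54 ng/mL
Rate = 248727.3 ng/hr ÷ 18461.54 ng/mL = 13.47273 mL/hr
Volume infused = 13.47273 mL/hr × 0.5 hr = 6.736364 mL
Volume remaining = 104 − 6.736364 = 97.26364 mL
Drug remaining = 97.26364 mL × 18461.54 ng/mL = 1795636 ng = 1.795636 mg

1.80 mg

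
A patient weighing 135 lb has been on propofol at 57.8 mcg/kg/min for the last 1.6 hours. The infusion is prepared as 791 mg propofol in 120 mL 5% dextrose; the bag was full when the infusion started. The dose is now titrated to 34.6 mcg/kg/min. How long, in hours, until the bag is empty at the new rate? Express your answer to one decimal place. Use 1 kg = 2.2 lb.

Initial rate:
Weight = 135 lb ÷ 2.2 lb/kg = 61.36364 kg
Dose = 57.8 mcg/kg/min × 61.36364 kg = 3546.818 mcg/min
3546.818 mcg/min × 60 min/hr = 212809.1 mcg/hr
Concentration = 791 mg ÷ 120 mL = 6.591667 mg/mL = 6591.667 mcg/mL
Rate = 212809.1 mcg/hr ÷ 6591.667 mcg/mL = 32.28456 mL/hr
Volume infused so far = 32.28456 mL/hr × 1.6 hr = 51.6553 mL
Volume remaining = 120 − 51.6553 = 68.3447 mL
New rate:
Dose = 34.6 mcg/kg/min × 61.36364 kg = 2123.182 mcg/min
2123.182 mcg/min × 60 min/hr = 127390.9 mcg/hr
Rate = 127390.9 mcg/hr ÷ 6591.667 mcg/mL = 19.32605 mL/hr
Time remaining = 68.3447 mL ÷ 19.32605 mL/hr = 3.536402 hr

3.5 hours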